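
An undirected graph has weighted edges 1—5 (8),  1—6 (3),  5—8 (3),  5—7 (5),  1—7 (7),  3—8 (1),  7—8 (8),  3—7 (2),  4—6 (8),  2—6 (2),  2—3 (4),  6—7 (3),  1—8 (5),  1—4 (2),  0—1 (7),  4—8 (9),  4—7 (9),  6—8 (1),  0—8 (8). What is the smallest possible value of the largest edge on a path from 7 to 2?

A few of the 7→2 routes:
7 -> 6 -> 8 -> 3 -> 2: max(3, 1, 1, 4) = 4
7 -> 3 -> 8 -> 6 -> 2: max(2, 1, 1, 2) = 2
7 -> 6 -> 2: max(3, 2) = 3
7 -> 3 -> 2: max(2, 4) = 4
Best route has worst link 2.

2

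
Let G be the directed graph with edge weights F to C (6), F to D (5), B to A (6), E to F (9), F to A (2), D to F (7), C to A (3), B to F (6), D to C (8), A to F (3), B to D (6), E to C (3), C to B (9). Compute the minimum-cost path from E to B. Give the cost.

Routes from E to B:
E -> F -> C -> B: 9 + 6 + 9 = 24
E -> C -> B: 3 + 9 = 12
E -> F -> D -> C -> B: 9 + 5 + 8 + 9 = 31
Shortest: 12.

12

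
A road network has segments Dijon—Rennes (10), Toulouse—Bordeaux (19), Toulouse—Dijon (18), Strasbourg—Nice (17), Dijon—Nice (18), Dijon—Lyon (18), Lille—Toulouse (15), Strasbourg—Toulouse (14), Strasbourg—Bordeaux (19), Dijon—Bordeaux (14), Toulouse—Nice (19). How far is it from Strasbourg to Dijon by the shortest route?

32

A few of the Strasbourg→Dijon routes:
Strasbourg → Toulouse → Bordeaux → Dijon: 14 + 19 + 14 = 47
Strasbourg → Bordeaux → Dijon: 19 + 14 = 33
Strasbourg → Nice → Dijon: 17 + 18 = 35
Strasbourg → Toulouse → Dijon: 14 + 18 = 32
Best route has total 32 mi.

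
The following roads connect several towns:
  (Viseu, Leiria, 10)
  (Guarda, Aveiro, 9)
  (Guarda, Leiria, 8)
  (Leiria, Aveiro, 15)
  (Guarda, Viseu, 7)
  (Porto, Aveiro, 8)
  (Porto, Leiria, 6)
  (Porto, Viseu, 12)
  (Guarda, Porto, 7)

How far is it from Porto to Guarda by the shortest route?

Some routes from Porto to Guarda:
Porto - Guarda: 7
Porto - Aveiro - Guarda: 8 + 9 = 17
Porto - Leiria - Guarda: 6 + 8 = 14
Shortest: 7.

7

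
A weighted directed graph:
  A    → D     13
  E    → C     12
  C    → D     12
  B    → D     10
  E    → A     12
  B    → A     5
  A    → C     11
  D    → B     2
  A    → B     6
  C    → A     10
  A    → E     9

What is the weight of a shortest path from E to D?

24

Checking several routes:
E→C→D: 12 + 12 = 24
E→C→A→D: 12 + 10 + 13 = 35
E→A→D: 12 + 13 = 25
E→A→B→D: 12 + 6 + 10 = 28
E→A→C→D: 12 + 11 + 12 = 35
The minimum is 24.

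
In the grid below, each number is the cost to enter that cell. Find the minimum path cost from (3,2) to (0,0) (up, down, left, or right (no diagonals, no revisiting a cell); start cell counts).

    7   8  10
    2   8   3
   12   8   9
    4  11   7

36

Best path: (3,2) -> (2,2) -> (1,2) -> (1,1) -> (1,0) -> (0,0)
Cost: 7 + 9 + 3 + 8 + 2 + 7 = 36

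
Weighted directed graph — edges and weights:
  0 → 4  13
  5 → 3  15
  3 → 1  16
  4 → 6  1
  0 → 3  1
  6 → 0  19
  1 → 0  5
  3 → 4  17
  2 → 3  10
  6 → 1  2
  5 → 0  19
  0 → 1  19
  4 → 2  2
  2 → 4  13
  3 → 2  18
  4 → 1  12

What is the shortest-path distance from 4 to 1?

A few of the 4→1 routes:
4 -> 6 -> 1: 1 + 2 = 3
4 -> 1: 12
4 -> 2 -> 3 -> 1: 2 + 10 + 16 = 28
Shortest: 3.

3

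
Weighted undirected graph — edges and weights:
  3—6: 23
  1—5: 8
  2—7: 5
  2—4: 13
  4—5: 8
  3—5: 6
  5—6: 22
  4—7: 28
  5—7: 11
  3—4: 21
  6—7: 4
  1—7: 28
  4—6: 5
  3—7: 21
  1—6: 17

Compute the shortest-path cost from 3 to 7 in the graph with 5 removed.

21

Some routes from 3 to 7 avoiding 5:
3 → 7: 21
3 → 6 → 7: 23 + 4 = 27
3 → 4 → 6 → 7: 21 + 5 + 4 = 30
The minimum is 21.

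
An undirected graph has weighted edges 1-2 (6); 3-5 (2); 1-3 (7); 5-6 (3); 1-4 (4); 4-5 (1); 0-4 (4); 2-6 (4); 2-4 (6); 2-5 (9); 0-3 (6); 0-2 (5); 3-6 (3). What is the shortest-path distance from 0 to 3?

6

A few of the 0→3 routes:
0 → 3: 6
0 → 2 → 6 → 3: 5 + 4 + 3 = 12
0 → 2 → 4 → 5 → 3: 5 + 6 + 1 + 2 = 14
0 → 4 → 5 → 3: 4 + 1 + 2 = 7
0 → 4 → 5 → 6 → 3: 4 + 1 + 3 + 3 = 11
0 → 2 → 6 → 5 → 3: 5 + 4 + 3 + 2 = 14
The minimum is 6.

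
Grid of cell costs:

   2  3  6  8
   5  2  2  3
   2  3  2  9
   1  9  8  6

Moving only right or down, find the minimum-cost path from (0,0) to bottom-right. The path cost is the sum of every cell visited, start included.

25

Best path: [0,0]→[0,1]→[1,1]→[1,2]→[2,2]→[3,2]→[3,3]
Cost: 2 + 3 + 2 + 2 + 2 + 8 + 6 = 25
(Top row then right column would cost 37.)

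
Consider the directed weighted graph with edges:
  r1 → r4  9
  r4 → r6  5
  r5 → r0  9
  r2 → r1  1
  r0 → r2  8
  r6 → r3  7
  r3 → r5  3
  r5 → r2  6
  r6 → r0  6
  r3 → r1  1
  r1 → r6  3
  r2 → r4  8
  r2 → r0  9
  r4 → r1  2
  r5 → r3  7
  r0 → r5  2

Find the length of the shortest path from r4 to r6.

Routes from r4 to r6:
r4→r1→r6: 2 + 3 = 5
r4→r6: 5
Shortest: 5.

5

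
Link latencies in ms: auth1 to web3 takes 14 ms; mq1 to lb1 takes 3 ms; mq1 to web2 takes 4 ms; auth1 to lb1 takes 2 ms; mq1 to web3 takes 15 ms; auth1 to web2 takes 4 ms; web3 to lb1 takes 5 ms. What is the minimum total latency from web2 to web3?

11

Paths from web2 to web3:
web2 → auth1 → web3: 4 + 14 = 18
web2 → mq1 → lb1 → auth1 → web3: 4 + 3 + 2 + 14 = 23
web2 → auth1 → lb1 → mq1 → web3: 4 + 2 + 3 + 15 = 24
web2 → auth1 → lb1 → web3: 4 + 2 + 5 = 11
web2 → mq1 → lb1 → web3: 4 + 3 + 5 = 12
web2 → mq1 → web3: 4 + 15 = 19
Best route has total 11 ms.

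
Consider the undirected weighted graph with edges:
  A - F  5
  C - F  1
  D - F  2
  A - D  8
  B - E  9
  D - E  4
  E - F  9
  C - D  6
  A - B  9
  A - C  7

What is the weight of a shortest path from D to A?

Some routes from D to A:
D -> F -> A: 2 + 5 = 7
D -> A: 8
D -> F -> C -> A: 2 + 1 + 7 = 10
Shortest: 7.

7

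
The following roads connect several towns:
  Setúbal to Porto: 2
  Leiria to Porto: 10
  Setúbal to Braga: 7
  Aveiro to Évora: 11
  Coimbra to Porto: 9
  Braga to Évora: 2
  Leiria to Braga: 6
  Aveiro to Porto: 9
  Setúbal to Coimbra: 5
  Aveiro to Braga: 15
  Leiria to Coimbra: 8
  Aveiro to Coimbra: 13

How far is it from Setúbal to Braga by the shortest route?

7

A few of the Setúbal→Braga routes:
Setúbal→Coimbra→Leiria→Braga: 5 + 8 + 6 = 19
Setúbal→Braga: 7
Setúbal→Porto→Coimbra→Leiria→Braga: 2 + 9 + 8 + 6 = 25
Setúbal→Porto→Aveiro→Braga: 2 + 9 + 15 = 26
Setúbal→Porto→Aveiro→Évora→Braga: 2 + 9 + 11 + 2 = 24
Setúbal→Porto→Leiria→Braga: 2 + 10 + 6 = 18
The minimum is 7.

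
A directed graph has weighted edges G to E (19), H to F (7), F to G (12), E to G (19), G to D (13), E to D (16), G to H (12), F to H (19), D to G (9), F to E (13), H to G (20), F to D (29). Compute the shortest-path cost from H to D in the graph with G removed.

36

Routes from H to D avoiding G:
H → F → E → D: 7 + 13 + 16 = 36
H → F → D: 7 + 29 = 36
Best route has total 36.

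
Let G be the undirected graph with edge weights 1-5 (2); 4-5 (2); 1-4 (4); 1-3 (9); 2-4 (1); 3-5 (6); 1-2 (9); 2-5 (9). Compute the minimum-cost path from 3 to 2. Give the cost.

9

A few of the 3→2 routes:
3 - 1 - 5 - 4 - 2: 9 + 2 + 2 + 1 = 14
3 - 5 - 4 - 2: 6 + 2 + 1 = 9
3 - 5 - 1 - 4 - 2: 6 + 2 + 4 + 1 = 13
3 - 1 - 4 - 2: 9 + 4 + 1 = 14
The minimum is 9.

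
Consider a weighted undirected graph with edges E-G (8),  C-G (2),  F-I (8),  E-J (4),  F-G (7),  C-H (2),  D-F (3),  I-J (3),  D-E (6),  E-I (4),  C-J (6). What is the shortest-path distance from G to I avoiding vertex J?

12

Comparing a few candidate routes:
G→F→I: 7 + 8 = 15
G→F→D→E→I: 7 + 3 + 6 + 4 = 20
G→E→I: 8 + 4 = 12
The minimum is 12.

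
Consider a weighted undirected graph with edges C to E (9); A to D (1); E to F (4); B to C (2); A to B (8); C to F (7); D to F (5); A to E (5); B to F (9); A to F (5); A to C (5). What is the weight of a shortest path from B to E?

11

Comparing a few candidate routes:
B -> C -> F -> E: 2 + 7 + 4 = 13
B -> A -> E: 8 + 5 = 13
B -> C -> A -> E: 2 + 5 + 5 = 12
B -> C -> E: 2 + 9 = 11
Best route has total 11.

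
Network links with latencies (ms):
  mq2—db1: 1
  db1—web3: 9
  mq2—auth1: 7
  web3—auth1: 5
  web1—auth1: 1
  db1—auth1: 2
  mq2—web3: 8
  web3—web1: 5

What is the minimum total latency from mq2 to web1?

Comparing a few candidate routes:
mq2→auth1→web1: 7 + 1 = 8
mq2→db1→auth1→web1: 1 + 2 + 1 = 4
mq2→db1→auth1→web3→web1: 1 + 2 + 5 + 5 = 13
The minimum is 4 ms.

4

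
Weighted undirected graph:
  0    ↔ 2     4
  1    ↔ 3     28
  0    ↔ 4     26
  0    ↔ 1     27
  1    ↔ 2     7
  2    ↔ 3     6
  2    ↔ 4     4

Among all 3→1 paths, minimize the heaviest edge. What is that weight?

Routes from 3 to 1:
3→2→4→0→1: max(6, 4, 26, 27) = 27
3→2→1: max(6, 7) = 7
3→1: max(28) = 28
3→2→0→1: max(6, 4, 27) = 27
The minimum achievable maximum is 7.

7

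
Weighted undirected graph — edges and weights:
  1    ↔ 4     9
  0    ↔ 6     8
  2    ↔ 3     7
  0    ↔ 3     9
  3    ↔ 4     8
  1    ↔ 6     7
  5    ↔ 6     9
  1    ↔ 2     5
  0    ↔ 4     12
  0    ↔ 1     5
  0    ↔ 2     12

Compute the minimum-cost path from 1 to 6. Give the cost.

Comparing a few candidate routes:
1 -> 6: 7
1 -> 2 -> 3 -> 0 -> 6: 5 + 7 + 9 + 8 = 29
1 -> 0 -> 6: 5 + 8 = 13
1 -> 4 -> 0 -> 6: 9 + 12 + 8 = 29
1 -> 2 -> 0 -> 6: 5 + 12 + 8 = 25
The minimum is 7.

7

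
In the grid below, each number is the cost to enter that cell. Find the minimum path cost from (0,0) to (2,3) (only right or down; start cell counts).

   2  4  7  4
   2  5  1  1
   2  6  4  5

Take [0,0] → [1,0] → [1,1] → [1,2] → [1,3] → [2,3] for a total of 2 + 2 + 5 + 1 + 1 + 5 = 16.

16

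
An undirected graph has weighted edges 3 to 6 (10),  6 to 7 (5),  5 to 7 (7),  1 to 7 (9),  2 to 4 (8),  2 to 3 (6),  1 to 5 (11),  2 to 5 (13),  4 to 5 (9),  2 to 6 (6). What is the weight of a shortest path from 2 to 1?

Comparing a few candidate routes:
2 → 4 → 5 → 1: 8 + 9 + 11 = 28
2 → 5 → 7 → 1: 13 + 7 + 9 = 29
2 → 6 → 7 → 5 → 1: 6 + 5 + 7 + 11 = 29
2 → 6 → 7 → 1: 6 + 5 + 9 = 20
2 → 5 → 1: 13 + 11 = 24
The minimum is 20.

20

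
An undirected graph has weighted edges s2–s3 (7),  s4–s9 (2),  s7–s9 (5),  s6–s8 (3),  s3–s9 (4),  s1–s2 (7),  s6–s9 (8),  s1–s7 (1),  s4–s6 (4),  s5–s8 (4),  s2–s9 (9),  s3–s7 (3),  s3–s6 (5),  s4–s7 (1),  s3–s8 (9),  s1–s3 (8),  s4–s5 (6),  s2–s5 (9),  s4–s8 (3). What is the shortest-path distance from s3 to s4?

4

A few of the s3→s4 routes:
s3 → s7 → s4: 3 + 1 = 4
s3 → s6 → s4: 5 + 4 = 9
s3 → s1 → s7 → s4: 8 + 1 + 1 = 10
s3 → s9 → s4: 4 + 2 = 6
s3 → s9 → s7 → s4: 4 + 5 + 1 = 10
Shortest: 4.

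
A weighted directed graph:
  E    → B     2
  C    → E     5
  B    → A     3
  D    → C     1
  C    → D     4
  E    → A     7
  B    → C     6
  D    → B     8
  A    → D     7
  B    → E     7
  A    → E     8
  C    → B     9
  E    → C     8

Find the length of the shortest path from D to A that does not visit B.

Candidate routes:
D→C→E→A: 1 + 5 + 7 = 13
Best route has total 13.

13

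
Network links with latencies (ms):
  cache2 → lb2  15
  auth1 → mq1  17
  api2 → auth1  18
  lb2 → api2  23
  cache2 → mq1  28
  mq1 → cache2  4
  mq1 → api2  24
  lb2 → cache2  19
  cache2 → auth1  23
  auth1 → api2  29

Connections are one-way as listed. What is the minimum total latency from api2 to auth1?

Routes from api2 to auth1:
api2 -> auth1: 18
Shortest: 18 ms.

18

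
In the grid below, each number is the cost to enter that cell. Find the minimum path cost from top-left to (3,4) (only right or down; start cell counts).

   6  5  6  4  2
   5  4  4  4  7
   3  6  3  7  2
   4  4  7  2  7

38

One optimal route is r0c0→r0c1→r1c1→r1c2→r2c2→r2c3→r2c4→r3c4.
Its cost is 6 + 5 + 4 + 4 + 3 + 7 + 2 + 7 = 38.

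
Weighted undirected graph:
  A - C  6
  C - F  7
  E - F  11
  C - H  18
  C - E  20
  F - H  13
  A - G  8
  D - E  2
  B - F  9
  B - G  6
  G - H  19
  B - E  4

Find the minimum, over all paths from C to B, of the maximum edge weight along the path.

8

Comparing a few candidate routes:
C→F→E→B: max(7, 11, 4) = 11
C→F→B: max(7, 9) = 9
C→A→G→B: max(6, 8, 6) = 8
Smallest bottleneck: 8.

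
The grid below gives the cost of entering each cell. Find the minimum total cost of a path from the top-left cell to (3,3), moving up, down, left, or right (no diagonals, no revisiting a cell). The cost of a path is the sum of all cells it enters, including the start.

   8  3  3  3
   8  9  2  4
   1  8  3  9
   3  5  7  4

One optimal route is (0,0) -> (0,1) -> (0,2) -> (1,2) -> (2,2) -> (3,2) -> (3,3).
Its cost is 8 + 3 + 3 + 2 + 3 + 7 + 4 = 30.

30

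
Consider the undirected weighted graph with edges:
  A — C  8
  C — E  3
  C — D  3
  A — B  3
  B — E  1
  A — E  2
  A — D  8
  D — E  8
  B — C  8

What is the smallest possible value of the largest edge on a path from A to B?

Comparing a few candidate routes:
A→D→C→E→B: max(8, 3, 3, 1) = 8
A→E→D→C→B: max(2, 8, 3, 8) = 8
A→E→B: max(2, 1) = 2
A→E→C→B: max(2, 3, 8) = 8
A→B: max(3) = 3
Smallest bottleneck: 2.

2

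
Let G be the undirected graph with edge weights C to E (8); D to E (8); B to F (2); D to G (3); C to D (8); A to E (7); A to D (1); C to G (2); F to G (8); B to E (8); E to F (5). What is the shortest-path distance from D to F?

A few of the D→F routes:
D - C - G - F: 8 + 2 + 8 = 18
D - E - F: 8 + 5 = 13
D - A - E - F: 1 + 7 + 5 = 13
D - G - F: 3 + 8 = 11
The minimum is 11.

11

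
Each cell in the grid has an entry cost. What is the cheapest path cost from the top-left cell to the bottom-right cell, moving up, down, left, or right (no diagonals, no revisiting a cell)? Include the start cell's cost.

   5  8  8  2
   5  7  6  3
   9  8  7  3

29

Cheapest: (0,0) (0,1) (0,2) (0,3) (1,3) (2,3)
  5 + 8 + 8 + 2 + 3 + 3 = 29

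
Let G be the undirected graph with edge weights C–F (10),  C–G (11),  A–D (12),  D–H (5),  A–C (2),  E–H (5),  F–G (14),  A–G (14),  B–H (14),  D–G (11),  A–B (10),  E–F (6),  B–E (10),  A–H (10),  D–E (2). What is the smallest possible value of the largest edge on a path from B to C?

Some routes from B to C:
B - A - H - D - E - F - C: max(10, 10, 5, 2, 6, 10) = 10
B - E - F - C: max(10, 6, 10) = 10
B - E - D - H - A - C: max(10, 2, 5, 10, 2) = 10
B - E - H - A - C: max(10, 5, 10, 2) = 10
B - A - C: max(10, 2) = 10
B - A - H - E - F - C: max(10, 10, 5, 6, 10) = 10
The minimum achievable maximum is 10.

10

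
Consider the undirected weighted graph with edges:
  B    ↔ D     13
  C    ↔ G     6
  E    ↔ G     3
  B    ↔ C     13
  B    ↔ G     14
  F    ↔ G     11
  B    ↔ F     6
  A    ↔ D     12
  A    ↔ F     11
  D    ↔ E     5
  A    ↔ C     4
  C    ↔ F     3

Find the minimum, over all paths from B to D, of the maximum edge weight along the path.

6

Checking several routes:
B -> F -> C -> G -> E -> D: max(6, 3, 6, 3, 5) = 6
B -> F -> G -> E -> D: max(6, 11, 3, 5) = 11
B -> F -> A -> C -> G -> E -> D: max(6, 11, 4, 6, 3, 5) = 11
The minimum achievable maximum is 6.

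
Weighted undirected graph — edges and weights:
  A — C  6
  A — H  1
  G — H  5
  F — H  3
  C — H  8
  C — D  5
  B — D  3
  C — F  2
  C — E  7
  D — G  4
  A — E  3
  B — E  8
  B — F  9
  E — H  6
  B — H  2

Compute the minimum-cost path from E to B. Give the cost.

6

Checking several routes:
E → B: 8
E → C → D → B: 7 + 5 + 3 = 15
E → C → F → H → B: 7 + 2 + 3 + 2 = 14
E → A → H → G → D → B: 3 + 1 + 5 + 4 + 3 = 16
E → A → H → B: 3 + 1 + 2 = 6
E → H → B: 6 + 2 = 8
The minimum is 6.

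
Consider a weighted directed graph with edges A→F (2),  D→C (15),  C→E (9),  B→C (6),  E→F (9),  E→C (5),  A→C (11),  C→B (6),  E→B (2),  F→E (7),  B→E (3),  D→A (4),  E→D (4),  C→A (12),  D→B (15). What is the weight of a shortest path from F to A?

15

Some routes from F to A:
F - E - D - A: 7 + 4 + 4 = 15
F - E - C - A: 7 + 5 + 12 = 24
F - E - B - C - A: 7 + 2 + 6 + 12 = 27
F - E - D - C - A: 7 + 4 + 15 + 12 = 38
Best route has total 15.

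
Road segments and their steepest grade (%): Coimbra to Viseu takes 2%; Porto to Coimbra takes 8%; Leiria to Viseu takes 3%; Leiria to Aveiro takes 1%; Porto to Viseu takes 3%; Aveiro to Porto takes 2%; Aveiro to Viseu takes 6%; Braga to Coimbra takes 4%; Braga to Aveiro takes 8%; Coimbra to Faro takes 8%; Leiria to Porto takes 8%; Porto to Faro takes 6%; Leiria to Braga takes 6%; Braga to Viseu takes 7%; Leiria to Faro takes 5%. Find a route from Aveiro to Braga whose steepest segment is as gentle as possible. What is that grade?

Some routes from Aveiro to Braga:
Aveiro -> Viseu -> Porto -> Faro -> Leiria -> Braga: max(6, 3, 6, 5, 6) = 6
Aveiro -> Porto -> Viseu -> Coimbra -> Braga: max(2, 3, 2, 4) = 4
Aveiro -> Viseu -> Coimbra -> Braga: max(6, 2, 4) = 6
Aveiro -> Leiria -> Viseu -> Coimbra -> Braga: max(1, 3, 2, 4) = 4
Best route has worst link 4%.

4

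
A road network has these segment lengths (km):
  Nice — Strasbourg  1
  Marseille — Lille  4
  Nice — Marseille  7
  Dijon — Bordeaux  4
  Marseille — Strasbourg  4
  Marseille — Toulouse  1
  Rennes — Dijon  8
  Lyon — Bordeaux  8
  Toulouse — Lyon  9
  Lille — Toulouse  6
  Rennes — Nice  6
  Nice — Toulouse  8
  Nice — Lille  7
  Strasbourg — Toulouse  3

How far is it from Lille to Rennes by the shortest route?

A few of the Lille→Rennes routes:
Lille - Marseille - Toulouse - Strasbourg - Nice - Rennes: 4 + 1 + 3 + 1 + 6 = 15
Lille - Marseille - Strasbourg - Nice - Rennes: 4 + 4 + 1 + 6 = 15
Lille - Toulouse - Strasbourg - Nice - Rennes: 6 + 3 + 1 + 6 = 16
Lille - Nice - Rennes: 7 + 6 = 13
The minimum is 13 km.

13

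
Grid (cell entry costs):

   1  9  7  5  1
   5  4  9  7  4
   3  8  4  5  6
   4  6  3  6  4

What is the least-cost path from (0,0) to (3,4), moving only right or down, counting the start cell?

Take (0,0) -> (1,0) -> (2,0) -> (3,0) -> (3,1) -> (3,2) -> (3,3) -> (3,4) for a total of 1 + 5 + 3 + 4 + 6 + 3 + 6 + 4 = 32.

32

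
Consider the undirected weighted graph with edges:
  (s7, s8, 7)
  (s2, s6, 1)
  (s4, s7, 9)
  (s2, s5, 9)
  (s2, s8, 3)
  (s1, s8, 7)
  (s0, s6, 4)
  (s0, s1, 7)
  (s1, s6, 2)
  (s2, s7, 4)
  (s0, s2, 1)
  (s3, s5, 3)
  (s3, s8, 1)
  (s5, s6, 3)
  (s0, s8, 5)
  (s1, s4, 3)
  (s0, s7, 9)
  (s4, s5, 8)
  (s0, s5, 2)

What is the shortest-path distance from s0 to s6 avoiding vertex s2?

A few of the s0→s6 routes:
s0 - s6: 4
s0 - s8 - s3 - s5 - s6: 5 + 1 + 3 + 3 = 12
s0 - s1 - s6: 7 + 2 = 9
s0 - s5 - s6: 2 + 3 = 5
Shortest: 4.

4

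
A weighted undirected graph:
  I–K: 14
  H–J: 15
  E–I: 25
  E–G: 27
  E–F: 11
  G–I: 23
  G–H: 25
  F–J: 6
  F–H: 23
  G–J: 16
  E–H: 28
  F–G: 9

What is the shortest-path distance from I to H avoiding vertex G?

Routes from I to H avoiding G:
I-E-H: 25 + 28 = 53
I-E-F-H: 25 + 11 + 23 = 59
I-E-F-J-H: 25 + 11 + 6 + 15 = 57
Shortest: 53.

53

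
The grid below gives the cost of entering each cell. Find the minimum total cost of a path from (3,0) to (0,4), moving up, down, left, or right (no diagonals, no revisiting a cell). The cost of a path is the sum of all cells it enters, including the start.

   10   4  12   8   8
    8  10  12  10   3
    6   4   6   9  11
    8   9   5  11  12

One optimal route is [3,0] → [2,0] → [2,1] → [2,2] → [2,3] → [1,3] → [1,4] → [0,4].
Its cost is 8 + 6 + 4 + 6 + 9 + 10 + 3 + 8 = 54.

54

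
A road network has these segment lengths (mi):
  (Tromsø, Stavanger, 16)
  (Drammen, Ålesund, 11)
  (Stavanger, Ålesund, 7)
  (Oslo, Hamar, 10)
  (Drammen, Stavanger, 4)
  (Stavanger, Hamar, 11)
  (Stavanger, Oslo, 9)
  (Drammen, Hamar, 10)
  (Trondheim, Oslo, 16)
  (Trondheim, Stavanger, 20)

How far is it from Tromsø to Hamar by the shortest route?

27

Checking several routes:
Tromsø → Stavanger → Drammen → Hamar: 16 + 4 + 10 = 30
Tromsø → Stavanger → Hamar: 16 + 11 = 27
Tromsø → Stavanger → Oslo → Hamar: 16 + 9 + 10 = 35
Best route has total 27 mi.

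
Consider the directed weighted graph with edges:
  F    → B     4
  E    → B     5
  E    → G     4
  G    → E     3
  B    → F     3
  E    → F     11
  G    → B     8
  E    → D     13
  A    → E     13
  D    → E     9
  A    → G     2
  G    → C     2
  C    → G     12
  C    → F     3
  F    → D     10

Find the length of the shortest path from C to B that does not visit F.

20

Candidate routes:
C→G→B: 12 + 8 = 20
C→G→E→B: 12 + 3 + 5 = 20
Shortest: 20.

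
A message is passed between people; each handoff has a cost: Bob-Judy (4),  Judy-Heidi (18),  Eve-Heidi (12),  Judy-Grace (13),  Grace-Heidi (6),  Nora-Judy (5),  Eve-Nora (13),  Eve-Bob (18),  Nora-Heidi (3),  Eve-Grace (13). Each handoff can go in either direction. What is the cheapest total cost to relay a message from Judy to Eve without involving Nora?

Paths from Judy to Eve avoiding Nora:
Judy → Grace → Heidi → Eve: 13 + 6 + 12 = 31
Judy → Bob → Eve: 4 + 18 = 22
Judy → Heidi → Grace → Eve: 18 + 6 + 13 = 37
Judy → Grace → Eve: 13 + 13 = 26
Judy → Heidi → Eve: 18 + 12 = 30
The minimum is 22.

22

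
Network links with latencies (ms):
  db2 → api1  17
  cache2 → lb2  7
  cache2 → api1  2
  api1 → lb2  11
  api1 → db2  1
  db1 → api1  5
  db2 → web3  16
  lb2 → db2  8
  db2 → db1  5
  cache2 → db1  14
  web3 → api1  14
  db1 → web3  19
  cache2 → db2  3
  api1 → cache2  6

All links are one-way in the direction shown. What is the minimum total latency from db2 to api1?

Paths from db2 to api1:
db2-api1: 17
db2-web3-api1: 16 + 14 = 30
db2-db1-api1: 5 + 5 = 10
db2-db1-web3-api1: 5 + 19 + 14 = 38
Best route has total 10 ms.

10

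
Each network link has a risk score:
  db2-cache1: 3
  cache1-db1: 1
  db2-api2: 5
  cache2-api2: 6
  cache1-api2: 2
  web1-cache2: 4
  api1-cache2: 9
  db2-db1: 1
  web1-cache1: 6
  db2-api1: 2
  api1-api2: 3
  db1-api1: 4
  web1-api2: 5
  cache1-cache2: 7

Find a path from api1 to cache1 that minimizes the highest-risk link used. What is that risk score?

2

Some routes from api1 to cache1:
api1 -> db2 -> api2 -> cache1: max(2, 5, 2) = 5
api1 -> db2 -> cache1: max(2, 3) = 3
api1 -> db1 -> db2 -> cache1: max(4, 1, 3) = 4
api1 -> api2 -> cache1: max(3, 2) = 3
api1 -> db1 -> cache1: max(4, 1) = 4
api1 -> db2 -> db1 -> cache1: max(2, 1, 1) = 2
The minimum achievable maximum is 2.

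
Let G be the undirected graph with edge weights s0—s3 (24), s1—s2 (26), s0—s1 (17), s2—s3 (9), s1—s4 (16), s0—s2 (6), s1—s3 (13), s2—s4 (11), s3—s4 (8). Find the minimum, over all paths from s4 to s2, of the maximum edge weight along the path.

9

Some routes from s4 to s2:
s4-s3-s2: max(8, 9) = 9
s4-s1-s0-s2: max(16, 17, 6) = 17
s4-s2: max(11) = 11
s4-s1-s3-s2: max(16, 13, 9) = 16
s4-s3-s1-s0-s2: max(8, 13, 17, 6) = 17
Smallest bottleneck: 9.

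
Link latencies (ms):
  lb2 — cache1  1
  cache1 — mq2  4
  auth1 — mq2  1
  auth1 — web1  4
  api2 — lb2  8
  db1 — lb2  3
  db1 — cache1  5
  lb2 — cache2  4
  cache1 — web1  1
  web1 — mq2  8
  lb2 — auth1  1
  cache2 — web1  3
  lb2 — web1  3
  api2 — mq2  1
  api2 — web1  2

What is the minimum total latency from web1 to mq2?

Checking several routes:
web1 → auth1 → mq2: 4 + 1 = 5
web1 → cache1 → mq2: 1 + 4 = 5
web1 → lb2 → auth1 → mq2: 3 + 1 + 1 = 5
web1 → lb2 → cache1 → mq2: 3 + 1 + 4 = 8
web1 → cache1 → lb2 → auth1 → mq2: 1 + 1 + 1 + 1 = 4
web1 → api2 → mq2: 2 + 1 = 3
Shortest: 3 ms.

3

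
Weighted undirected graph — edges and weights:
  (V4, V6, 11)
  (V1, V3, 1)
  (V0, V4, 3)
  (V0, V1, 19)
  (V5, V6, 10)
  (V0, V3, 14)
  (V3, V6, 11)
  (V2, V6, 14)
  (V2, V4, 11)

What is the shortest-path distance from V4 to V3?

A few of the V4→V3 routes:
V4-V0-V1-V3: 3 + 19 + 1 = 23
V4-V6-V3: 11 + 11 = 22
V4-V0-V3: 3 + 14 = 17
Best route has total 17.

17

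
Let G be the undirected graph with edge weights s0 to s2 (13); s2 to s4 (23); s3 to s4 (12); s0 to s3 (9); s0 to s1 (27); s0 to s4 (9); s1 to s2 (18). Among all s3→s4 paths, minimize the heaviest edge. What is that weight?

9

Routes from s3 to s4:
s3→s0→s1→s2→s4: max(9, 27, 18, 23) = 27
s3→s0→s2→s4: max(9, 13, 23) = 23
s3→s0→s4: max(9, 9) = 9
s3→s4: max(12) = 12
Smallest bottleneck: 9.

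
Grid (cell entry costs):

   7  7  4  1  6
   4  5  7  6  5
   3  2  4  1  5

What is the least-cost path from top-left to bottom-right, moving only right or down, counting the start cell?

26

Best path: r0c0→r1c0→r2c0→r2c1→r2c2→r2c3→r2c4
Cost: 7 + 4 + 3 + 2 + 4 + 1 + 5 = 26
For comparison, the top-then-right route costs 35.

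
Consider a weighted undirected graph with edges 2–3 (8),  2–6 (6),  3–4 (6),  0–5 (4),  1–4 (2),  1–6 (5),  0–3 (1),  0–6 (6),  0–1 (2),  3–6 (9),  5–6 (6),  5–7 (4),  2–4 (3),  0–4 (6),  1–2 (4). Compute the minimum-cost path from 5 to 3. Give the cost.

Some routes from 5 to 3:
5 -> 6 -> 0 -> 3: 6 + 6 + 1 = 13
5 -> 0 -> 3: 4 + 1 = 5
5 -> 6 -> 1 -> 0 -> 3: 6 + 5 + 2 + 1 = 14
5 -> 0 -> 1 -> 4 -> 3: 4 + 2 + 2 + 6 = 14
5 -> 6 -> 3: 6 + 9 = 15
The minimum is 5.

5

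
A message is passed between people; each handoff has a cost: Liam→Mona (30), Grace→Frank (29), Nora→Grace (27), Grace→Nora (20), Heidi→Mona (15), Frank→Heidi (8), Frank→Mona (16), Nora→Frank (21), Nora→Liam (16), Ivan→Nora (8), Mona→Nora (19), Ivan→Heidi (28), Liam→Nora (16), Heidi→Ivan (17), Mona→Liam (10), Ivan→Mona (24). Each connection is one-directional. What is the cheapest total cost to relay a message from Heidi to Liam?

Comparing a few candidate routes:
Heidi -> Ivan -> Nora -> Frank -> Mona -> Liam: 17 + 8 + 21 + 16 + 10 = 72
Heidi -> Mona -> Liam: 15 + 10 = 25
Heidi -> Mona -> Nora -> Liam: 15 + 19 + 16 = 50
Heidi -> Ivan -> Mona -> Liam: 17 + 24 + 10 = 51
Heidi -> Ivan -> Nora -> Liam: 17 + 8 + 16 = 41
Shortest: 25.

25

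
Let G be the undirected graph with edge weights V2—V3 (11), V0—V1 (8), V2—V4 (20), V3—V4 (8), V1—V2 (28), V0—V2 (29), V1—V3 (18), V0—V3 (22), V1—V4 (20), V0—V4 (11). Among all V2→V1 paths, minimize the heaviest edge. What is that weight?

11

A few of the V2→V1 routes:
V2 - V3 - V4 - V1: max(11, 8, 20) = 20
V2 - V3 - V4 - V0 - V1: max(11, 8, 11, 8) = 11
V2 - V3 - V1: max(11, 18) = 18
V2 - V4 - V0 - V1: max(20, 11, 8) = 20
V2 - V4 - V3 - V1: max(20, 8, 18) = 20
V2 - V4 - V1: max(20, 20) = 20
Best route has worst link 11.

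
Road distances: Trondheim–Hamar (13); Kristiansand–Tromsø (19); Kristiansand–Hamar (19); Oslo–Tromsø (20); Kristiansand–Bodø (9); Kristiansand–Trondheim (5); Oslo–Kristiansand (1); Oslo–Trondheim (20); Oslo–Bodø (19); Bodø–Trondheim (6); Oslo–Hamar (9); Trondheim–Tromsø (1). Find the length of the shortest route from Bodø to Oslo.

10

A few of the Bodø→Oslo routes:
Bodø - Kristiansand - Oslo: 9 + 1 = 10
Bodø - Trondheim - Oslo: 6 + 20 = 26
Bodø - Trondheim - Kristiansand - Oslo: 6 + 5 + 1 = 12
Bodø - Oslo: 19
Bodø - Trondheim - Tromsø - Kristiansand - Oslo: 6 + 1 + 19 + 1 = 27
Bodø - Trondheim - Tromsø - Oslo: 6 + 1 + 20 = 27
The minimum is 10.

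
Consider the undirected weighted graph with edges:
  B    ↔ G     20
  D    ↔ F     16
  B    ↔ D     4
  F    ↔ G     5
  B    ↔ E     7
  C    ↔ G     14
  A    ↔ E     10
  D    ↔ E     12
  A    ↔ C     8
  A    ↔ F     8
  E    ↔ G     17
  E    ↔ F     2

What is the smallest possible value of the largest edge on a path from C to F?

8

Comparing a few candidate routes:
C-A-E-D-F: max(8, 10, 12, 16) = 16
C-A-F: max(8, 8) = 8
C-A-E-F: max(8, 10, 2) = 10
C-G-F: max(14, 5) = 14
Best route has worst link 8.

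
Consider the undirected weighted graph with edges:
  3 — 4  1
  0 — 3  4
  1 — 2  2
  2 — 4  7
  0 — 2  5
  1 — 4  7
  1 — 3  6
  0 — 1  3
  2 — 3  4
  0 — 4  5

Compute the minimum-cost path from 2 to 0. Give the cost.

5

Some routes from 2 to 0:
2→1→0: 2 + 3 = 5
2→3→4→0: 4 + 1 + 5 = 10
2→3→0: 4 + 4 = 8
2→0: 5
2→1→3→0: 2 + 6 + 4 = 12
Shortest: 5.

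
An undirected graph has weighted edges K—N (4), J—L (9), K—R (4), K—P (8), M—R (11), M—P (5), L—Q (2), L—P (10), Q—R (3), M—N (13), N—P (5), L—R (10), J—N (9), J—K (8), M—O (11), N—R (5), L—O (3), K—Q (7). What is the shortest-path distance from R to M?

A few of the R→M routes:
R-K-P-M: 4 + 8 + 5 = 17
R-N-P-M: 5 + 5 + 5 = 15
R-M: 11
Best route has total 11.

11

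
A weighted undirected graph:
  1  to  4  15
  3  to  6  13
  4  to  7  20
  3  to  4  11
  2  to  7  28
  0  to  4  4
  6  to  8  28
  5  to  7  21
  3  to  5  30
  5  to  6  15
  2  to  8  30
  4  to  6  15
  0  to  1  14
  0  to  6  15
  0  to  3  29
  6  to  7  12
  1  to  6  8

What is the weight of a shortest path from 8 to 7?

40

Comparing a few candidate routes:
8 → 6 → 7: 28 + 12 = 40
8 → 6 → 5 → 7: 28 + 15 + 21 = 64
8 → 6 → 4 → 7: 28 + 15 + 20 = 63
8 → 2 → 7: 30 + 28 = 58
Shortest: 40.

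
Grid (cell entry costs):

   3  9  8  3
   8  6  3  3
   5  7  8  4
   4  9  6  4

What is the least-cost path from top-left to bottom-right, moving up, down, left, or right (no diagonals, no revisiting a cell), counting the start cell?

31

Cheapest: [0,0] → [1,0] → [1,1] → [1,2] → [1,3] → [2,3] → [3,3]
  3 + 8 + 6 + 3 + 3 + 4 + 4 = 31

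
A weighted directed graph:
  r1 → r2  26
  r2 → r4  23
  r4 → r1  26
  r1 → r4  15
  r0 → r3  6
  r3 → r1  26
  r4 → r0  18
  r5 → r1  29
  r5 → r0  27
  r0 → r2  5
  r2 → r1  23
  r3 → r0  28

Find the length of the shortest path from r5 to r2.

32

Comparing a few candidate routes:
r5 - r1 - r4 - r0 - r2: 29 + 15 + 18 + 5 = 67
r5 - r1 - r2: 29 + 26 = 55
r5 - r0 - r2: 27 + 5 = 32
Shortest: 32.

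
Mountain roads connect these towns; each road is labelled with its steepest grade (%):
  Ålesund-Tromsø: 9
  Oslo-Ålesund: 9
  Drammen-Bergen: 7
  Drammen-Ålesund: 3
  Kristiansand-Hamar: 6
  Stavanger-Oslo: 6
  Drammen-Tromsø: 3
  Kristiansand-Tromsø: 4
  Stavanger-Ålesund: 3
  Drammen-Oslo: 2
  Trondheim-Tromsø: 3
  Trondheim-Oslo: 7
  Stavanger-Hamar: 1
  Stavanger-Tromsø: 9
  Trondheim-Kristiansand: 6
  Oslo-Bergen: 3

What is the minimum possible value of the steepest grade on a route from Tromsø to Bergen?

Some routes from Tromsø to Bergen:
Tromsø→Trondheim→Kristiansand→Hamar→Stavanger→Ålesund→Drammen→Oslo→Bergen: max(3, 6, 6, 1, 3, 3, 2, 3) = 6
Tromsø→Trondheim→Kristiansand→Hamar→Stavanger→Oslo→Bergen: max(3, 6, 6, 1, 6, 3) = 6
Tromsø→Drammen→Oslo→Bergen: max(3, 2, 3) = 3
Tromsø→Kristiansand→Hamar→Stavanger→Ålesund→Drammen→Oslo→Bergen: max(4, 6, 1, 3, 3, 2, 3) = 6
Tromsø→Drammen→Ålesund→Stavanger→Oslo→Bergen: max(3, 3, 3, 6, 3) = 6
The minimum achievable maximum is 3%.

3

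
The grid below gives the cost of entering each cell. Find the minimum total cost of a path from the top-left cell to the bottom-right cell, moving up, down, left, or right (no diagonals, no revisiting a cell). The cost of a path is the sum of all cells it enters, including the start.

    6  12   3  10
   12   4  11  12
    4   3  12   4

Best path: r0c0 → r0c1 → r1c1 → r2c1 → r2c2 → r2c3
Cost: 6 + 12 + 4 + 3 + 12 + 4 = 41

41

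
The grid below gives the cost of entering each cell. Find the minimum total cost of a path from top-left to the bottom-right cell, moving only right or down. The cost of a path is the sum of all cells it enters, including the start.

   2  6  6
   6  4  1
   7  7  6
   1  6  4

23

Take r0c0 -> r0c1 -> r1c1 -> r1c2 -> r2c2 -> r3c2 for a total of 2 + 6 + 4 + 1 + 6 + 4 = 23.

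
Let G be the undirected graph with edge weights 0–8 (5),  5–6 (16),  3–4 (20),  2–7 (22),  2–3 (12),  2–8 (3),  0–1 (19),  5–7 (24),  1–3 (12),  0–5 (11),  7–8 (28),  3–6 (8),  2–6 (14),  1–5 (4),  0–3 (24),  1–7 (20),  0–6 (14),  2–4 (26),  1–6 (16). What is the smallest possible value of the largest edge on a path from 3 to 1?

12

Some routes from 3 to 1:
3 -> 1: max(12) = 12
3 -> 2 -> 8 -> 0 -> 5 -> 1: max(12, 3, 5, 11, 4) = 12
3 -> 2 -> 6 -> 0 -> 5 -> 1: max(12, 14, 14, 11, 4) = 14
Best route has worst link 12.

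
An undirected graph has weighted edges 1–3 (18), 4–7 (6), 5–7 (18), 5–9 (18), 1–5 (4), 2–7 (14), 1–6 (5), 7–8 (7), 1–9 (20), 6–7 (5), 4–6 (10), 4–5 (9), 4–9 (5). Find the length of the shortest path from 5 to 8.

Comparing a few candidate routes:
5 - 4 - 7 - 8: 9 + 6 + 7 = 22
5 - 4 - 6 - 7 - 8: 9 + 10 + 5 + 7 = 31
5 - 1 - 6 - 4 - 7 - 8: 4 + 5 + 10 + 6 + 7 = 32
5 - 7 - 8: 18 + 7 = 25
5 - 1 - 6 - 7 - 8: 4 + 5 + 5 + 7 = 21
The minimum is 21.

21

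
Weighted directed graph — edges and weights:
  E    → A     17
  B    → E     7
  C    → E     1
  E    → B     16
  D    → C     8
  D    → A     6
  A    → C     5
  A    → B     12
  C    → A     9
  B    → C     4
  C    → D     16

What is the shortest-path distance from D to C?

Paths from D to C:
D -> A -> B -> C: 6 + 12 + 4 = 22
D -> A -> C: 6 + 5 = 11
D -> C: 8
The minimum is 8.

8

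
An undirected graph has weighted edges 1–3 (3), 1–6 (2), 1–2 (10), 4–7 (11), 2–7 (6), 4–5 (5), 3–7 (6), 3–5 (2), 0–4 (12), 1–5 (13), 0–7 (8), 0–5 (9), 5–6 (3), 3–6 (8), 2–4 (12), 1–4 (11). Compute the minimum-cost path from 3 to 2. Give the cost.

12

Comparing a few candidate routes:
3 -> 5 -> 6 -> 1 -> 2: 2 + 3 + 2 + 10 = 17
3 -> 1 -> 2: 3 + 10 = 13
3 -> 7 -> 2: 6 + 6 = 12
3 -> 5 -> 4 -> 2: 2 + 5 + 12 = 19
Shortest: 12.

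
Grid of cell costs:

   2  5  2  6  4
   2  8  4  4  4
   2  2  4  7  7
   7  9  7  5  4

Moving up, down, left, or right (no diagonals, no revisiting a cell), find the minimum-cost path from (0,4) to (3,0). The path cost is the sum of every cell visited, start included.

Best path: [0,4]→[0,3]→[0,2]→[0,1]→[0,0]→[1,0]→[2,0]→[3,0]
Cost: 4 + 6 + 2 + 5 + 2 + 2 + 2 + 7 = 30

30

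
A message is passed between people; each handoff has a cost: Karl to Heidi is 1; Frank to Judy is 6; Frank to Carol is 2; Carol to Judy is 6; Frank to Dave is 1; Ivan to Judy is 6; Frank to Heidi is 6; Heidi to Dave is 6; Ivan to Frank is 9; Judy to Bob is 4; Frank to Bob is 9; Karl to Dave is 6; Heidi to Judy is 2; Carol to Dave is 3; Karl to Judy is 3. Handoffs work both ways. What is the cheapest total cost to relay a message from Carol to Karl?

9

A few of the Carol→Karl routes:
Carol - Dave - Karl: 3 + 6 = 9
Carol - Judy - Heidi - Karl: 6 + 2 + 1 = 9
Carol - Dave - Heidi - Karl: 3 + 6 + 1 = 10
Carol - Frank - Dave - Karl: 2 + 1 + 6 = 9
Carol - Frank - Heidi - Karl: 2 + 6 + 1 = 9
Carol - Judy - Karl: 6 + 3 = 9
Best route has total 9.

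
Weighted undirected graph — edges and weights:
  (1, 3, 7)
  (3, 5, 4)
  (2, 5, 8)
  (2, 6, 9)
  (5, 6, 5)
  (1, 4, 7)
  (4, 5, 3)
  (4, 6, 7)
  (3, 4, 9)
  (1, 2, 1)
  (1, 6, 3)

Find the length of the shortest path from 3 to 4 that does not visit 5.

Candidate routes:
3 → 1 → 6 → 4: 7 + 3 + 7 = 17
3 → 4: 9
3 → 1 → 2 → 6 → 4: 7 + 1 + 9 + 7 = 24
3 → 1 → 4: 7 + 7 = 14
Best route has total 9.

9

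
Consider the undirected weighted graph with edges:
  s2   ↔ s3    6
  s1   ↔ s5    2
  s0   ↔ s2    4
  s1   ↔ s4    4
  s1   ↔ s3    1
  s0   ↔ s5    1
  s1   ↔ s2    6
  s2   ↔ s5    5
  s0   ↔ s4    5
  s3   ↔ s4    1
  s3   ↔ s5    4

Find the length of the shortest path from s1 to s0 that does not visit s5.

Paths from s1 to s0 avoiding s5:
s1 - s2 - s0: 6 + 4 = 10
s1 - s4 - s3 - s2 - s0: 4 + 1 + 6 + 4 = 15
s1 - s3 - s4 - s0: 1 + 1 + 5 = 7
s1 - s4 - s0: 4 + 5 = 9
s1 - s3 - s2 - s0: 1 + 6 + 4 = 11
s1 - s2 - s3 - s4 - s0: 6 + 6 + 1 + 5 = 18
Best route has total 7.

7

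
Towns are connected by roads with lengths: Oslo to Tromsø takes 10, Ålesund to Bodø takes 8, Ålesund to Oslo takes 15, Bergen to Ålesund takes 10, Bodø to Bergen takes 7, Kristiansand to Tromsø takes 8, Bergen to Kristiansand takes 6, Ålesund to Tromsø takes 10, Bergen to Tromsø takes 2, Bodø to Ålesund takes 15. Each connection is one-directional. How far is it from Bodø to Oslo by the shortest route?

30

Candidate routes:
Bodø -> Ålesund -> Oslo: 15 + 15 = 30
Bodø -> Bergen -> Ålesund -> Oslo: 7 + 10 + 15 = 32
Shortest: 30.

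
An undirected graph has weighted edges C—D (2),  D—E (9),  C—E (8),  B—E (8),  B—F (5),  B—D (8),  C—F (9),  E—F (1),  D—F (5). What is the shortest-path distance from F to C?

7

Checking several routes:
F→D→C: 5 + 2 = 7
F→C: 9
F→E→D→C: 1 + 9 + 2 = 12
F→E→C: 1 + 8 = 9
Shortest: 7.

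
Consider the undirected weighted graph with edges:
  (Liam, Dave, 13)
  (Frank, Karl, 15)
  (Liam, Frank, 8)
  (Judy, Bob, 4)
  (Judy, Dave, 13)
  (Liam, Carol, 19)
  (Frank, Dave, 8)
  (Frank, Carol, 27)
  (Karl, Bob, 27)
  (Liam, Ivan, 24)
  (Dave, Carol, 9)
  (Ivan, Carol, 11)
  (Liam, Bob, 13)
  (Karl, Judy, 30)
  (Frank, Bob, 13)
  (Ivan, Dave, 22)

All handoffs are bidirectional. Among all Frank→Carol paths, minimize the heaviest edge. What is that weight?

9

Comparing a few candidate routes:
Frank-Bob-Liam-Dave-Carol: max(13, 13, 13, 9) = 13
Frank-Bob-Judy-Dave-Carol: max(13, 4, 13, 9) = 13
Frank-Liam-Dave-Carol: max(8, 13, 9) = 13
Frank-Liam-Bob-Judy-Dave-Carol: max(8, 13, 4, 13, 9) = 13
Frank-Bob-Judy-Dave-Liam-Carol: max(13, 4, 13, 13, 19) = 19
Frank-Dave-Carol: max(8, 9) = 9
The minimum achievable maximum is 9.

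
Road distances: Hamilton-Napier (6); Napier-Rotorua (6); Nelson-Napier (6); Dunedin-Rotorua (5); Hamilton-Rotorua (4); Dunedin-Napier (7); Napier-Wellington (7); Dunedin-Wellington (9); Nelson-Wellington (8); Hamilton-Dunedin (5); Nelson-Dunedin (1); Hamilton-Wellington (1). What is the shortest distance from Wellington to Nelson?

7

Checking several routes:
Wellington→Dunedin→Nelson: 9 + 1 = 10
Wellington→Nelson: 8
Wellington→Hamilton→Dunedin→Nelson: 1 + 5 + 1 = 7
The minimum is 7.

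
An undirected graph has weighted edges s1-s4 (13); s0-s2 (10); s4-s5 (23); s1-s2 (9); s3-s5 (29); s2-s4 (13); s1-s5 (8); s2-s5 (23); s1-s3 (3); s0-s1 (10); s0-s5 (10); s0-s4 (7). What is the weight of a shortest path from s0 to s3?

13

Checking several routes:
s0 -> s5 -> s1 -> s3: 10 + 8 + 3 = 21
s0 -> s1 -> s3: 10 + 3 = 13
s0 -> s2 -> s1 -> s3: 10 + 9 + 3 = 22
The minimum is 13.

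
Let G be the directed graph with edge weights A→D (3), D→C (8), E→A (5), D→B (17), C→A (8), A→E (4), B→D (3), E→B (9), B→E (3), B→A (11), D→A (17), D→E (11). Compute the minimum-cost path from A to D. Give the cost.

Candidate routes:
A - E - B - D: 4 + 9 + 3 = 16
A - D: 3
The minimum is 3.

3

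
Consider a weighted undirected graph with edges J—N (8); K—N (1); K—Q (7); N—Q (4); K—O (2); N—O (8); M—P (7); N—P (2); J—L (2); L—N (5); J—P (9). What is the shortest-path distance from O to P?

Checking several routes:
O → N → P: 8 + 2 = 10
O → K → N → P: 2 + 1 + 2 = 5
O → K → Q → N → P: 2 + 7 + 4 + 2 = 15
Shortest: 5.

5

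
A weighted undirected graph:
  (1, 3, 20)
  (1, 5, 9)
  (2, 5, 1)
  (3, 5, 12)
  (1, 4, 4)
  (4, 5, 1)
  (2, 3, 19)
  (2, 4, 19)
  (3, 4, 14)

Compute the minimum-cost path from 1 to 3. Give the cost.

Checking several routes:
1 → 5 → 4 → 3: 9 + 1 + 14 = 24
1 → 4 → 5 → 3: 4 + 1 + 12 = 17
1 → 5 → 3: 9 + 12 = 21
1 → 4 → 3: 4 + 14 = 18
1 → 4 → 5 → 2 → 3: 4 + 1 + 1 + 19 = 25
1 → 3: 20
Shortest: 17.

17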